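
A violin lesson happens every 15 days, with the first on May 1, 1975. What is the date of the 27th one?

May 25, 1976

The 27th occurrence is 26 intervals after the first: 26 × 15 = 390 days after May 1, 1975.
May has 31 days — 30 days to the end of May leaves 360.
Jun has 30 days (330 left).
Jul has 31 days (299 left).
Aug has 31 days (268 left).
Sep has 30 days (238 left).
Oct has 31 days (207 left).
Nov has 30 days (177 left).
Dec has 31 days (146 left).
Jan has 31 days (115 left).
Feb has 29 days (86 left).
Mar has 31 days (55 left).
Apr has 30 days (25 left).
25 days into May → May 25, 1976.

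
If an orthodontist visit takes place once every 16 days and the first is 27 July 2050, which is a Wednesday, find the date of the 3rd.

The 3rd occurrence is 2 intervals after the first: 2 × 16 = 32 days after 27 July 2050.
July has 31 days — 4 days to the end of July leaves 28.
28 days into August → 28 August 2050.

28 August 2050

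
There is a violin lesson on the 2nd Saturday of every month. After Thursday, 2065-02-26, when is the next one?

February 2065 starts on a Sunday; its first Saturday is the 7th, so the 2nd Saturday is the 14th — 2065-02-14.
That is not after 2065-02-26, so look at March 2065.
March 2065 starts on a Sunday; its first Saturday is the 7th, so the 2nd Saturday is the 14th — 2065-03-14.

2065-03-14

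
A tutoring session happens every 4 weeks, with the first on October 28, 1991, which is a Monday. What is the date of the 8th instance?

The 8th occurrence is 7 intervals after the first: 7 × 28 = 196 days after October 28, 1991.
October has 31 days — 3 days to the end of October leaves 193.
November has 30 days (163 left).
December has 31 days (132 left).
January has 31 days (101 left).
February has 29 days (72 left).
March has 31 days (41 left).
April has 30 days (11 left).
11 days into May → May 11, 1992.

May 11, 1992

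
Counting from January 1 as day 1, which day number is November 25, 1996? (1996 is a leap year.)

Days in months before November: 31 + 29 + 31 + 30 + 31 + 30 + 31 + 31 + 30 + 31 = 305.
Plus 25 days into November → day 330.

330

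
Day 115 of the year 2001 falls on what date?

January has 31 days (115 − 31 = 84 remain).
February has 28 days (84 − 28 = 56 remain).
March has 31 days (56 − 31 = 25 remain).
25 into April → April 25.

25 April 2001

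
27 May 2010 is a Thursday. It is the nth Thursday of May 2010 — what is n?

Day 27 falls in week ⌈27/7⌉ of the month.
Days 1–7 hold the 1st Thursday, 8–14 the 2nd, 15–21 the 3rd, 22–28 the 4th, 29–31 the 5th.
27 is in the range for the 4th.

4th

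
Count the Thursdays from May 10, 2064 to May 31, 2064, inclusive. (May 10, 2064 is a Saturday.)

3

May 10, 2064 is a Saturday; the first Thursday on or after it is May 15, 2064 (5 days later).
From May 15, 2064 to May 31, 2064 is 31 − 15 = 16 days.
16 ÷ 7 = 2 full weeks with remainder 2, so 2 more Thursdays after the first → 3.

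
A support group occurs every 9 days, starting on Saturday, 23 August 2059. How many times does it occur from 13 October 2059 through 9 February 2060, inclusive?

Occurrences land 9·i days after 23 August 2059 for i = 0, 1, 2, …
13 October 2059 is 51 days after the start; 51 ÷ 9 = 5 remainder 6; since the remainder is 6, round up to i = 6. First occurrence in the window: #7 on 16 October 2059 (6×9 = 54 days in).
9 February 2060 is 170 days after the start; 170 ÷ 9 = 18 remainder 8. Last occurrence in the window: #19 on 1 February 2060.
Occurrences #7 through #19: 13 in total.

13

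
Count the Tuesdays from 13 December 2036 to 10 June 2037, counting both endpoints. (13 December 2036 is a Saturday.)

13 December 2036 is a Saturday; the first Tuesday on or after it is 16 December 2036 (3 days later).
From 16 December 2036 to 10 June 2037: 15 + 31 + 28 + 31 + 30 + 31 + 10 = 176 days (rest of December, January, February, March, April, May, June).
176 ÷ 7 = 25 full weeks with remainder 1, so 25 more Tuesdays after the first → 26.

26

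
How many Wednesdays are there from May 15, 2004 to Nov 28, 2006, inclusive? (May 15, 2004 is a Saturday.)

132

May 15, 2004 is a Saturday; the first Wednesday on or after it is May 19, 2004 (4 days later).
From May 19, 2004 to Nov 28, 2006: 226 + 365 + 332 = 923 days (rest of 2004, 2005, to Nov 28, 2006 in 2006).
923 ÷ 7 = 131 full weeks with remainder 6, so 131 more Wednesdays after the first → 132.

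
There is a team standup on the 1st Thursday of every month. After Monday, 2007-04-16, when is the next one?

2007-05-03

April 2007 starts on a Sunday, so its 1st Thursday is 2007-04-05 (4 days in).
That is not after 2007-04-16, so look at May 2007.
May 2007 starts on a Tuesday, so its 1st Thursday is 2007-05-03 (2 days in).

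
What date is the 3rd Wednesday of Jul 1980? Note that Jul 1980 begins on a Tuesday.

Jul 1980 begins on a Tuesday, so the first Wednesday is Jul 2 (1 day later).
The 3rd Wednesday is 2 weeks later: 2 + 14 = 16.

Jul 16, 1980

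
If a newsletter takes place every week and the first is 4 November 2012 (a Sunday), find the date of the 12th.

The 12th occurrence is 11 intervals after the first: 11 × 7 = 77 days after 4 November 2012.
November has 30 days — 26 days to the end of November leaves 51.
December has 31 days (20 left).
20 days into January → 20 January 2013.

20 January 2013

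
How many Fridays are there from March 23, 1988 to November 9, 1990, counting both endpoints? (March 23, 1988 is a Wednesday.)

138

March 23, 1988 is a Wednesday; the first Friday on or after it is March 25, 1988 (2 days later).
From March 25, 1988 to November 9, 1990: 281 + 365 + 313 = 959 days (rest of 1988, 1989, to November 9, 1990 in 1990).
959 ÷ 7 = 137 full weeks with remainder 0, so 137 more Fridays after the first → 138.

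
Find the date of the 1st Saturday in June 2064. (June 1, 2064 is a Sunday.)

June 2064 begins on a Sunday, so the first Saturday is June 7 (6 days later).

2064-06-07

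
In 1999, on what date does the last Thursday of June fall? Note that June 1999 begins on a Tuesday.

June 1999 begins on a Tuesday, so the first Thursday is June 3 (2 days later).
June 1999 has 30 days. Adding weeks: 3, 10, 17, 24 — the last one ≤ 30 is the 24th.

1999-06-24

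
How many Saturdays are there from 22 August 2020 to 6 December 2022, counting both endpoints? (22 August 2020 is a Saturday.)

22 August 2020 is a Saturday; the first Saturday on or after it is 22 August 2020.
From 22 August 2020 to 6 December 2022: 131 + 365 + 340 = 836 days (rest of 2020, 2021, to 6 December 2022 in 2022).
836 ÷ 7 = 119 full weeks with remainder 3, so 119 more Saturdays after the first → 120.

120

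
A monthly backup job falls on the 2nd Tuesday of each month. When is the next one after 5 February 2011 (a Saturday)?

February 2011 starts on a Tuesday; its first Tuesday is the 1st, so the 2nd Tuesday is the 8th — 8 February 2011.
8 February 2011 is after 5 February 2011, so that is the next one.

8 February 2011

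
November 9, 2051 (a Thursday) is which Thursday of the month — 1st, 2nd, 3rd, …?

Day 9 falls in week ⌈9/7⌉ of the month.
Days 1–7 hold the 1st Thursday, 8–14 the 2nd, 15–21 the 3rd, 22–28 the 4th, 29–31 the 5th.
9 is in the range for the 2nd.

2nd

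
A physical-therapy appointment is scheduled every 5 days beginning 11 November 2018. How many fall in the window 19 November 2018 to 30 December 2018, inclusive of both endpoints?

8

Occurrences land 5·i days after 11 November 2018 for i = 0, 1, 2, …
19 November 2018 is 8 days after the start; 8 ÷ 5 = 1 remainder 3; since the remainder is 3, round up to i = 2. First occurrence in the window: #3 on 21 November 2018 (2×5 = 10 days in).
30 December 2018 is 49 days after the start; 49 ÷ 5 = 9 remainder 4. Last occurrence in the window: #10 on 26 December 2018.
Occurrences #3 through #10: 8 in total.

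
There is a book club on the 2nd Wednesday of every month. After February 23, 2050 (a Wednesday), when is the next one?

March 9, 2050

February 2050 starts on a Tuesday; its first Wednesday is the 2nd, so the 2nd Wednesday is the 9th — February 9, 2050.
That is not after February 23, 2050, so look at March 2050.
March 2050 starts on a Tuesday; its first Wednesday is the 2nd, so the 2nd Wednesday is the 9th — March 9, 2050.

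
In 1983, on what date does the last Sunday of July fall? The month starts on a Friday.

July 1983 begins on a Friday, so the first Sunday is July 3 (2 days later).
July 1983 has 31 days. Adding weeks: 3, 10, 17, 24, 31 — the last one ≤ 31 is the 31st.

July 31, 1983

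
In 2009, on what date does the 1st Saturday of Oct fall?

Oct 3, 2009

The first Saturday of Oct 2009 is Oct 3.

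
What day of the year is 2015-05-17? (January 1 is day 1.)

137

Days in months before May: 31 + 28 + 31 + 30 = 120.
Plus 17 days into May → day 137.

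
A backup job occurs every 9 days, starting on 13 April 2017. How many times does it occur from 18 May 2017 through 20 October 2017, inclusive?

Occurrences land 9·i days after 13 April 2017 for i = 0, 1, 2, …
18 May 2017 is 35 days after the start; 35 ÷ 9 = 3 remainder 8; since the remainder is 8, round up to i = 4. First occurrence in the window: #5 on 19 May 2017 (4×9 = 36 days in).
20 October 2017 is 190 days after the start; 190 ÷ 9 = 21 remainder 1. Last occurrence in the window: #22 on 19 October 2017.
Occurrences #5 through #22: 18 in total.

18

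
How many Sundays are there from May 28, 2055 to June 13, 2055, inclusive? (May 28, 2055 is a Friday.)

May 28, 2055 is a Friday; the first Sunday on or after it is May 30, 2055 (2 days later).
From May 30, 2055 to June 13, 2055: 1 + 13 = 14 days (rest of May, June).
14 ÷ 7 = 2 full weeks with remainder 0, so 2 more Sundays after the first → 3.

3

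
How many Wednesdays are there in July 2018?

2018-07-01 is a Sunday; the first Wednesday on or after it is 2018-07-04 (3 days later).
From 2018-07-04 to 2018-07-31 is 31 − 4 = 27 days.
27 ÷ 7 = 3 full weeks with remainder 6, so 3 more Wednesdays after the first → 4.

4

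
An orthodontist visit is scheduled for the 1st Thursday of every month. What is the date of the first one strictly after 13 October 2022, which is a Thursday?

3 November 2022

October 2022 starts on a Saturday, so its 1st Thursday is 6 October 2022 (5 days in).
That is not after 13 October 2022, so look at November 2022.
November 2022 starts on a Tuesday, so its 1st Thursday is 3 November 2022 (2 days in).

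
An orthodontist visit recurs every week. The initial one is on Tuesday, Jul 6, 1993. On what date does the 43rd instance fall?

Apr 26, 1994

The 43rd occurrence is 42 intervals after the first: 42 × 7 = 294 days after Jul 6, 1993.
Jul has 31 days — 25 days to the end of Jul leaves 269.
Aug has 31 days (238 left).
Sep has 30 days (208 left).
Oct has 31 days (177 left).
Nov has 30 days (147 left).
Dec has 31 days (116 left).
Jan has 31 days (85 left).
Feb has 28 days (57 left).
Mar has 31 days (26 left).
26 days into Apr → Apr 26, 1994.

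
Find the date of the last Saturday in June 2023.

The first Saturday of June 2023 is June 3.
June 2023 has 30 days. Adding weeks: 3, 10, 17, 24 — the last one ≤ 30 is the 24th.

24 June 2023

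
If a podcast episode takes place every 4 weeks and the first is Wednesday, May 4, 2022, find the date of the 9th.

December 14, 2022

The 9th occurrence is 8 intervals after the first: 8 × 28 = 224 days after May 4, 2022.
May has 31 days — 27 days to the end of May leaves 197.
June has 30 days (167 left).
July has 31 days (136 left).
August has 31 days (105 left).
September has 30 days (75 left).
October has 31 days (44 left).
November has 30 days (14 left).
14 days into December → December 14, 2022.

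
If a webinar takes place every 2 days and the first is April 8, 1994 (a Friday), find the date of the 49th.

The 49th occurrence is 48 intervals after the first: 48 × 2 = 96 days after April 8, 1994.
April has 30 days — 22 days to the end of April leaves 74.
May has 31 days (43 left).
June has 30 days (13 left).
13 days into July → July 13, 1994.

July 13, 1994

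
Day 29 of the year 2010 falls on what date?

29 into January → January 29.

29 January 2010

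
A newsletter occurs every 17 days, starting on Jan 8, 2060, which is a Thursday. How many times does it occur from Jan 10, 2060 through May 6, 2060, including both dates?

7

Occurrences land 17·i days after Jan 8, 2060 for i = 0, 1, 2, …
Jan 10, 2060 is 2 days after the start; 2 ÷ 17 = 0 remainder 2; since the remainder is 2, round up to i = 1. First occurrence in the window: #2 on Jan 25, 2060 (1×17 = 17 days in).
May 6, 2060 is 119 days after the start; 119 ÷ 17 = 7 remainder 0. Last occurrence in the window: #8 on May 6, 2060.
Occurrences #2 through #8: 7 in total.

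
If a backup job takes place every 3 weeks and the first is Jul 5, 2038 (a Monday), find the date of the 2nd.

The 2nd occurrence is 1 interval after the first: 1 × 21 = 21 days after Jul 5, 2038.
21 days later is Jul 26, 2038.

Jul 26, 2038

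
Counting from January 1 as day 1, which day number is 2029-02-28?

59

Days in months before February: 31 = 31.
Plus 28 days into February → day 59.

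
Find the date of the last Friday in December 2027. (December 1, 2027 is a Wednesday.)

December 31, 2027

December 2027 begins on a Wednesday, so the first Friday is December 3 (2 days later).
December 2027 has 31 days. Adding weeks: 3, 10, 17, 24, 31 — the last one ≤ 31 is the 31st.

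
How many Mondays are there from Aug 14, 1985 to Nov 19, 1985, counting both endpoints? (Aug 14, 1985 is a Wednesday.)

14

Aug 14, 1985 is a Wednesday; the first Monday on or after it is Aug 19, 1985 (5 days later).
From Aug 19, 1985 to Nov 19, 1985: 12 + 30 + 31 + 19 = 92 days (rest of Aug, Sep, Oct, Nov).
92 ÷ 7 = 13 full weeks with remainder 1, so 13 more Mondays after the first → 14.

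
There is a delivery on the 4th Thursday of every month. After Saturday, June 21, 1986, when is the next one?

June 1986 starts on a Sunday; its first Thursday is the 5th, so the 4th Thursday is the 26th — June 26, 1986.
June 26, 1986 is after June 21, 1986, so that is the next one.

June 26, 1986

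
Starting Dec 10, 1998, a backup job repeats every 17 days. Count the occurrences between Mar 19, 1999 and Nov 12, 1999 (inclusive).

14

Occurrences land 17·i days after Dec 10, 1998 for i = 0, 1, 2, …
Mar 19, 1999 is 99 days after the start; 99 ÷ 17 = 5 remainder 14; since the remainder is 14, round up to i = 6. First occurrence in the window: #7 on Mar 22, 1999 (6×17 = 102 days in).
Nov 12, 1999 is 337 days after the start; 337 ÷ 17 = 19 remainder 14. Last occurrence in the window: #20 on Oct 29, 1999.
Occurrences #7 through #20: 14 in total.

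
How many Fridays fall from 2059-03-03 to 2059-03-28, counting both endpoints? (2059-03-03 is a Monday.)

4

2059-03-03 is a Monday; the first Friday on or after it is 2059-03-07 (4 days later).
From 2059-03-07 to 2059-03-28 is 28 − 7 = 21 days.
21 ÷ 7 = 3 full weeks with remainder 0, so 3 more Fridays after the first → 4.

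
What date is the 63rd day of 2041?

January has 31 days (63 − 31 = 32 remain).
February has 28 days (32 − 28 = 4 remain).
4 into March → March 4.

2041-03-04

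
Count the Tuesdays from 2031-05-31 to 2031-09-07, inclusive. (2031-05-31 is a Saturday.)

2031-05-31 is a Saturday; the first Tuesday on or after it is 2031-06-03 (3 days later).
From 2031-06-03 to 2031-09-07: 27 + 31 + 31 + 7 = 96 days (rest of June, July, August, September).
96 ÷ 7 = 13 full weeks with remainder 5, so 13 more Tuesdays after the first → 14.

14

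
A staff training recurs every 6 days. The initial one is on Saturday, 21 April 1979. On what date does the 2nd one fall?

The 2nd occurrence is 1 interval after the first: 1 × 6 = 6 days after 21 April 1979.
6 days later is 27 April 1979.

27 April 1979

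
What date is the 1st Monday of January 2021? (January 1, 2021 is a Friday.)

January 2021 begins on a Friday, so the first Monday is January 4 (3 days later).

4 January 2021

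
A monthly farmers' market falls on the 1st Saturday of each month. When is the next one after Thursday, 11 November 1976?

November 1976 starts on a Monday, so its 1st Saturday is 6 November 1976 (5 days in).
That is not after 11 November 1976, so look at December 1976.
December 1976 starts on a Wednesday, so its 1st Saturday is 4 December 1976 (3 days in).

4 December 1976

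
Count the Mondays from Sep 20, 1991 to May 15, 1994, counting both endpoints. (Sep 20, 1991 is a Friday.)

Sep 20, 1991 is a Friday; the first Monday on or after it is Sep 23, 1991 (3 days later).
From Sep 23, 1991 to May 15, 1994: 99 + 366 + 365 + 135 = 965 days (rest of 1991, 1992, 1993, to May 15, 1994 in 1994).
965 ÷ 7 = 137 full weeks with remainder 6, so 137 more Mondays after the first → 138.

138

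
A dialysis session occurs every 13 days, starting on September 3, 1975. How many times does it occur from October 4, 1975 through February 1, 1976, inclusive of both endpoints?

9

Occurrences land 13·i days after September 3, 1975 for i = 0, 1, 2, …
October 4, 1975 is 31 days after the start; 31 ÷ 13 = 2 remainder 5; since the remainder is 5, round up to i = 3. First occurrence in the window: #4 on October 12, 1975 (3×13 = 39 days in).
February 1, 1976 is 151 days after the start; 151 ÷ 13 = 11 remainder 8. Last occurrence in the window: #12 on January 24, 1976.
Occurrences #4 through #12: 9 in total.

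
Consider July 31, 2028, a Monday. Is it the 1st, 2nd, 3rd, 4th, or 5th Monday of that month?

Day 31 falls in week ⌈31/7⌉ of the month.
Days 1–7 hold the 1st Monday, 8–14 the 2nd, 15–21 the 3rd, 22–28 the 4th, 29–31 the 5th.
31 is in the range for the 5th.

5th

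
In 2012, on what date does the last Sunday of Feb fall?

Feb 2012 begins on a Wednesday, so the first Sunday is Feb 5 (4 days later).
Feb 2012 has 29 days. Adding weeks: 5, 12, 19, 26 — the last one ≤ 29 is the 26th.

Feb 26, 2012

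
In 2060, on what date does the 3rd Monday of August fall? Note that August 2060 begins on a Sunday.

August 16, 2060

August 2060 begins on a Sunday, so the first Monday is August 2 (1 day later).
The 3rd Monday is 2 weeks later: 2 + 14 = 16.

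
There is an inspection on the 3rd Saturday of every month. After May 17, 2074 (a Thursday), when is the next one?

May 2074 starts on a Tuesday; its first Saturday is the 5th, so the 3rd Saturday is the 19th — May 19, 2074.
May 19, 2074 is after May 17, 2074, so that is the next one.

May 19, 2074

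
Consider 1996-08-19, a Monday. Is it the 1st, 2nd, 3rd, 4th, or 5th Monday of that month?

3rd

Day 19 falls in week ⌈19/7⌉ of the month.
Days 1–7 hold the 1st Monday, 8–14 the 2nd, 15–21 the 3rd, 22–28 the 4th, 29–31 the 5th.
19 is in the range for the 3rd.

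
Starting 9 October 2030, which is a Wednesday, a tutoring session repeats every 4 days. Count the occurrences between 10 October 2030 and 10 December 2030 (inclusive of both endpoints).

Occurrences land 4·i days after 9 October 2030 for i = 0, 1, 2, …
10 October 2030 is 1 day after the start; 1 ÷ 4 = 0 remainder 1; since the remainder is 1, round up to i = 1. First occurrence in the window: #2 on 13 October 2030 (1×4 = 4 days in).
10 December 2030 is 62 days after the start; 62 ÷ 4 = 15 remainder 2. Last occurrence in the window: #16 on 8 December 2030.
Occurrences #2 through #16: 15 in total.

15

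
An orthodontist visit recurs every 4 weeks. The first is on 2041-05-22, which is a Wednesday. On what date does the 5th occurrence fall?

2041-09-11

The 5th occurrence is 4 intervals after the first: 4 × 28 = 112 days after 2041-05-22.
May has 31 days — 9 days to the end of May leaves 103.
June has 30 days (73 left).
July has 31 days (42 left).
August has 31 days (11 left).
11 days into September → 2041-09-11.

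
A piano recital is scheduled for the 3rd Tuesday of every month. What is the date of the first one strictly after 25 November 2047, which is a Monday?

November 2047 starts on a Friday; its first Tuesday is the 5th, so the 3rd Tuesday is the 19th — 19 November 2047.
That is not after 25 November 2047, so look at December 2047.
December 2047 starts on a Sunday; its first Tuesday is the 3rd, so the 3rd Tuesday is the 17th — 17 December 2047.

17 December 2047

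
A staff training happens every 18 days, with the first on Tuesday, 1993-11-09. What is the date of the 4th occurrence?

1994-01-02

The 4th occurrence is 3 intervals after the first: 3 × 18 = 54 days after 1993-11-09.
November has 30 days — 21 days to the end of November leaves 33.
December has 31 days (2 left).
2 days into January → 1994-01-02.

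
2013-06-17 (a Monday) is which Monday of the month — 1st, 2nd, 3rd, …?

Day 17 falls in week ⌈17/7⌉ of the month.
Days 1–7 hold the 1st Monday, 8–14 the 2nd, 15–21 the 3rd, 22–28 the 4th, 29–31 the 5th.
17 is in the range for the 3rd.

3rd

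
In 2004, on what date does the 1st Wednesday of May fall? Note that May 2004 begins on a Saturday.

May 2004 begins on a Saturday, so the first Wednesday is May 5 (4 days later).

May 5, 2004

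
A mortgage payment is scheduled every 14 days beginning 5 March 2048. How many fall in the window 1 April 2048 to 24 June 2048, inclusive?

6

Occurrences land 14·i days after 5 March 2048 for i = 0, 1, 2, …
1 April 2048 is 27 days after the start; 27 ÷ 14 = 1 remainder 13; since the remainder is 13, round up to i = 2. First occurrence in the window: #3 on 2 April 2048 (2×14 = 28 days in).
24 June 2048 is 111 days after the start; 111 ÷ 14 = 7 remainder 13. Last occurrence in the window: #8 on 11 June 2048.
Occurrences #3 through #8: 6 in total.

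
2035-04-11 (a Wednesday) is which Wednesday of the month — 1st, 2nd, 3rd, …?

Day 11 falls in week ⌈11/7⌉ of the month.
Days 1–7 hold the 1st Wednesday, 8–14 the 2nd, 15–21 the 3rd, 22–28 the 4th, 29–31 the 5th.
11 is in the range for the 2nd.

2nd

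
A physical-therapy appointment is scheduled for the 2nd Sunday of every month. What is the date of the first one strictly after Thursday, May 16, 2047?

Jun 9, 2047

May 2047 starts on a Wednesday; its first Sunday is the 5th, so the 2nd Sunday is the 12th — May 12, 2047.
That is not after May 16, 2047, so look at Jun 2047.
Jun 2047 starts on a Saturday; its first Sunday is the 2nd, so the 2nd Sunday is the 9th — Jun 9, 2047.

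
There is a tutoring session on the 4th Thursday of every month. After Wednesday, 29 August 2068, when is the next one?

August 2068 starts on a Wednesday; its first Thursday is the 2nd, so the 4th Thursday is the 23rd — 23 August 2068.
That is not after 29 August 2068, so look at September 2068.
September 2068 starts on a Saturday; its first Thursday is the 6th, so the 4th Thursday is the 27th — 27 September 2068.

27 September 2068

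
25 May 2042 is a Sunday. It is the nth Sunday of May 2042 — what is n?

Day 25 falls in week ⌈25/7⌉ of the month.
Days 1–7 hold the 1st Sunday, 8–14 the 2nd, 15–21 the 3rd, 22–28 the 4th, 29–31 the 5th.
25 is in the range for the 4th.

4th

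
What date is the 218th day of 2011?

Jan has 31 days (218 − 31 = 187 remain).
Feb has 28 days (187 − 28 = 159 remain).
Mar has 31 days (159 − 31 = 128 remain).
Apr has 30 days (128 − 30 = 98 remain).
May has 31 days (98 − 31 = 67 remain).
Jun has 30 days (67 − 30 = 37 remain).
Jul has 31 days (37 − 31 = 6 remain).
6 into Aug → Aug 6.

Aug 6, 2011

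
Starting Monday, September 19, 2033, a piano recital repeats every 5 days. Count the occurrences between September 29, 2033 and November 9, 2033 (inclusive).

Occurrences land 5·i days after September 19, 2033 for i = 0, 1, 2, …
September 29, 2033 is 10 days after the start; 10 ÷ 5 = 2 remainder 0. First occurrence in the window: #3 on September 29, 2033 (2×5 = 10 days in).
November 9, 2033 is 51 days after the start; 51 ÷ 5 = 10 remainder 1. Last occurrence in the window: #11 on November 8, 2033.
Occurrences #3 through #11: 9 in total.

9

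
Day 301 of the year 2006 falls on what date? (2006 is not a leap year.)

Oct 28, 2006

Jan has 31 days (301 − 31 = 270 remain).
Feb has 28 days (270 − 28 = 242 remain).
Mar has 31 days (242 − 31 = 211 remain).
Apr has 30 days (211 − 30 = 181 remain).
May has 31 days (181 − 31 = 150 remain).
Jun has 30 days (150 − 30 = 120 remain).
Jul has 31 days (120 − 31 = 89 remain).
Aug has 31 days (89 − 31 = 58 remain).
Sep has 30 days (58 − 30 = 28 remain).
28 into Oct → Oct 28.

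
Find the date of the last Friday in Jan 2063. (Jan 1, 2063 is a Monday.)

Jan 26, 2063

Jan 2063 begins on a Monday, so the first Friday is Jan 5 (4 days later).
Jan 2063 has 31 days. Adding weeks: 5, 12, 19, 26 — the last one ≤ 31 is the 26th.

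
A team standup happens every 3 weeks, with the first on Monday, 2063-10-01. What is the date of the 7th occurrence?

The 7th occurrence is 6 intervals after the first: 6 × 21 = 126 days after 2063-10-01.
October has 31 days — 30 days to the end of October leaves 96.
November has 30 days (66 left).
December has 31 days (35 left).
January has 31 days (4 left).
4 days into February → 2064-02-04.

2064-02-04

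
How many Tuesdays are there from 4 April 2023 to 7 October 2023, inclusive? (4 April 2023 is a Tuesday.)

27

4 April 2023 is a Tuesday; the first Tuesday on or after it is 4 April 2023.
From 4 April 2023 to 7 October 2023: 26 + 31 + 30 + 31 + 31 + 30 + 7 = 186 days (rest of April, May, June, July, August, September, October).
186 ÷ 7 = 26 full weeks with remainder 4, so 26 more Tuesdays after the first → 27.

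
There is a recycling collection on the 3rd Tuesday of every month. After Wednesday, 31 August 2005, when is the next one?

August 2005 starts on a Monday; its first Tuesday is the 2nd, so the 3rd Tuesday is the 16th — 16 August 2005.
That is not after 31 August 2005, so look at September 2005.
September 2005 starts on a Thursday; its first Tuesday is the 6th, so the 3rd Tuesday is the 20th — 20 September 2005.

20 September 2005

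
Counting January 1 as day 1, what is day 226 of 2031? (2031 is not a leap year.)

January has 31 days (226 − 31 = 195 remain).
February has 28 days (195 − 28 = 167 remain).
March has 31 days (167 − 31 = 136 remain).
April has 30 days (136 − 30 = 106 remain).
May has 31 days (106 − 31 = 75 remain).
June has 30 days (75 − 30 = 45 remain).
July has 31 days (45 − 31 = 14 remain).
14 into August → August 14.

August 14, 2031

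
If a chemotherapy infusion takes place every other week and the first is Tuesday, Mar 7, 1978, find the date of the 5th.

The 5th occurrence is 4 intervals after the first: 4 × 14 = 56 days after Mar 7, 1978.
Mar has 31 days — 24 days to the end of Mar leaves 32.
Apr has 30 days (2 left).
2 days into May → May 2, 1978.

May 2, 1978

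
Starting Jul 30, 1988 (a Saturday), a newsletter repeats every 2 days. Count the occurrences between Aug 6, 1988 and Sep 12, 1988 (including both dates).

Occurrences land 2·i days after Jul 30, 1988 for i = 0, 1, 2, …
Aug 6, 1988 is 7 days after the start; 7 ÷ 2 = 3 remainder 1; since the remainder is 1, round up to i = 4. First occurrence in the window: #5 on Aug 7, 1988 (4×2 = 8 days in).
Sep 12, 1988 is 44 days after the start; 44 ÷ 2 = 22 remainder 0. Last occurrence in the window: #23 on Sep 12, 1988.
Occurrences #5 through #23: 19 in total.

19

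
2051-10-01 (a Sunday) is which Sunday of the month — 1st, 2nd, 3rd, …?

1st

Day 1 falls in week ⌈1/7⌉ of the month.
Days 1–7 hold the 1st Sunday, 8–14 the 2nd, 15–21 the 3rd, 22–28 the 4th, 29–31 the 5th.
1 is in the range for the 1st.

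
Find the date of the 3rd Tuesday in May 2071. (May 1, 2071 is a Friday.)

May 19, 2071

May 2071 begins on a Friday, so the first Tuesday is May 5 (4 days later).
The 3rd Tuesday is 2 weeks later: 5 + 14 = 19.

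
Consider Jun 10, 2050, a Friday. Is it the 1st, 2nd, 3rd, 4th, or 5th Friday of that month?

2nd

Day 10 falls in week ⌈10/7⌉ of the month.
Days 1–7 hold the 1st Friday, 8–14 the 2nd, 15–21 the 3rd, 22–28 the 4th, 29–31 the 5th.
10 is in the range for the 2nd.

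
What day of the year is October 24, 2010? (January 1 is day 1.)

297

Days in months before October: 31 + 28 + 31 + 30 + 31 + 30 + 31 + 31 + 30 = 273.
Plus 24 days into October → day 297.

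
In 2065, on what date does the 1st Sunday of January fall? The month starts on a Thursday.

2065-01-04

January 2065 begins on a Thursday, so the first Sunday is January 4 (3 days later).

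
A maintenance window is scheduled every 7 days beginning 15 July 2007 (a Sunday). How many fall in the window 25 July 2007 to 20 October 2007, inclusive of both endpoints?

Occurrences land 7·i days after 15 July 2007 for i = 0, 1, 2, …
25 July 2007 is 10 days after the start; 10 ÷ 7 = 1 remainder 3; since the remainder is 3, round up to i = 2. First occurrence in the window: #3 on 29 July 2007 (2×7 = 14 days in).
20 October 2007 is 97 days after the start; 97 ÷ 7 = 13 remainder 6. Last occurrence in the window: #14 on 14 October 2007.
Occurrences #3 through #14: 12 in total.

12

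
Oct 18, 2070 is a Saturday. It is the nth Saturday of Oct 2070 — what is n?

3rd

Day 18 falls in week ⌈18/7⌉ of the month.
Days 1–7 hold the 1st Saturday, 8–14 the 2nd, 15–21 the 3rd, 22–28 the 4th, 29–31 the 5th.
18 is in the range for the 3rd.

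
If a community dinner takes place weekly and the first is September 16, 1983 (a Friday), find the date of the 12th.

The 12th occurrence is 11 intervals after the first: 11 × 7 = 77 days after September 16, 1983.
September has 30 days — 14 days to the end of September leaves 63.
October has 31 days (32 left).
November has 30 days (2 left).
2 days into December → December 2, 1983.

December 2, 1983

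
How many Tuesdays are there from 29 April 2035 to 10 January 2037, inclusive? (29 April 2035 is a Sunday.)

29 April 2035 is a Sunday; the first Tuesday on or after it is 1 May 2035 (2 days later).
From 1 May 2035 to 10 January 2037: 244 + 366 + 10 = 620 days (rest of 2035, 2036, to 10 January 2037 in 2037).
620 ÷ 7 = 88 full weeks with remainder 4, so 88 more Tuesdays after the first → 89.

89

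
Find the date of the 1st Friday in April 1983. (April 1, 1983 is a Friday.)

1983-04-01

April 1983 begins on a Friday, so the first Friday is April 1.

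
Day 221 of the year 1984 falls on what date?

8 August 1984

January has 31 days (221 − 31 = 190 remain).
February has 29 days (190 − 29 = 161 remain).
March has 31 days (161 − 31 = 130 remain).
April has 30 days (130 − 30 = 100 remain).
May has 31 days (100 − 31 = 69 remain).
June has 30 days (69 − 30 = 39 remain).
July has 31 days (39 − 31 = 8 remain).
8 into August → August 8.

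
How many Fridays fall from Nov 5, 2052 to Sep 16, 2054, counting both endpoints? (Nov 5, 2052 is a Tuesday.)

97

Nov 5, 2052 is a Tuesday; the first Friday on or after it is Nov 8, 2052 (3 days later).
From Nov 8, 2052 to Sep 16, 2054: 53 + 365 + 259 = 677 days (rest of 2052, 2053, to Sep 16, 2054 in 2054).
677 ÷ 7 = 96 full weeks with remainder 5, so 96 more Fridays after the first → 97.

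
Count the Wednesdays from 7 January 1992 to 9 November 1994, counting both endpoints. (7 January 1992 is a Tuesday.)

149

7 January 1992 is a Tuesday; the first Wednesday on or after it is 8 January 1992 (1 day later).
From 8 January 1992 to 9 November 1994: 358 + 365 + 313 = 1036 days (rest of 1992, 1993, to 9 November 1994 in 1994).
1036 ÷ 7 = 148 full weeks with remainder 0, so 148 more Wednesdays after the first → 149.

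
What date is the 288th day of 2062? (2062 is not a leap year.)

January has 31 days (288 − 31 = 257 remain).
February has 28 days (257 − 28 = 229 remain).
March has 31 days (229 − 31 = 198 remain).
April has 30 days (198 − 30 = 168 remain).
May has 31 days (168 − 31 = 137 remain).
June has 30 days (137 − 30 = 107 remain).
July has 31 days (107 − 31 = 76 remain).
August has 31 days (76 − 31 = 45 remain).
September has 30 days (45 − 30 = 15 remain).
15 into October → October 15.

2062-10-15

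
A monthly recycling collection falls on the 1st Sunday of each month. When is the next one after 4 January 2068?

January 2068 starts on a Sunday, so its 1st Sunday is 1 January 2068.
That is not after 4 January 2068, so look at February 2068.
February 2068 starts on a Wednesday, so its 1st Sunday is 5 February 2068 (4 days in).

5 February 2068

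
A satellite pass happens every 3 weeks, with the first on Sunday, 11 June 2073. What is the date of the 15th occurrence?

1 April 2074

The 15th occurrence is 14 intervals after the first: 14 × 21 = 294 days after 11 June 2073.
June has 30 days — 19 days to the end of June leaves 275.
July has 31 days (244 left).
August has 31 days (213 left).
September has 30 days (183 left).
October has 31 days (152 left).
November has 30 days (122 left).
December has 31 days (91 left).
January has 31 days (60 left).
February has 28 days (32 left).
March has 31 days (1 left).
1 day into April → 1 April 2074.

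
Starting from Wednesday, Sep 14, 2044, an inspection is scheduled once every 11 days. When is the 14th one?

The 14th occurrence is 13 intervals after the first: 13 × 11 = 143 days after Sep 14, 2044.
Sep has 30 days — 16 days to the end of Sep leaves 127.
Oct has 31 days (96 left).
Nov has 30 days (66 left).
Dec has 31 days (35 left).
Jan has 31 days (4 left).
4 days into Feb → Feb 4, 2045.

Feb 4, 2045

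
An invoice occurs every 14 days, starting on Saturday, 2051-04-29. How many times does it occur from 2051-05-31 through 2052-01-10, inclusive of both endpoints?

Occurrences land 14·i days after 2051-04-29 for i = 0, 1, 2, …
2051-05-31 is 32 days after the start; 32 ÷ 14 = 2 remainder 4; since the remainder is 4, round up to i = 3. First occurrence in the window: #4 on 2051-06-10 (3×14 = 42 days in).
2052-01-10 is 256 days after the start; 256 ÷ 14 = 18 remainder 4. Last occurrence in the window: #19 on 2052-01-06.
Occurrences #4 through #19: 16 in total.

16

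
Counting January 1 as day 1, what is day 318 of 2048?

Jan has 31 days (318 − 31 = 287 remain).
Feb has 29 days (287 − 29 = 258 remain).
Mar has 31 days (258 − 31 = 227 remain).
Apr has 30 days (227 − 30 = 197 remain).
May has 31 days (197 − 31 = 166 remain).
Jun has 30 days (166 − 30 = 136 remain).
Jul has 31 days (136 − 31 = 105 remain).
Aug has 31 days (105 − 31 = 74 remain).
Sep has 30 days (74 − 30 = 44 remain).
Oct has 31 days (44 − 31 = 13 remain).
13 into Nov → Nov 13.

Nov 13, 2048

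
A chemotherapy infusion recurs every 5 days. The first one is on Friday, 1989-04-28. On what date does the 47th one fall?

The 47th occurrence is 46 intervals after the first: 46 × 5 = 230 days after 1989-04-28.
April has 30 days — 2 days to the end of April leaves 228.
May has 31 days (197 left).
June has 30 days (167 left).
July has 31 days (136 left).
August has 31 days (105 left).
September has 30 days (75 left).
October has 31 days (44 left).
November has 30 days (14 left).
14 days into December → 1989-12-14.

1989-12-14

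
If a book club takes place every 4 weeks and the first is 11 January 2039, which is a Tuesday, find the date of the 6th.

The 6th occurrence is 5 intervals after the first: 5 × 28 = 140 days after 11 January 2039.
January has 31 days — 20 days to the end of January leaves 120.
February has 28 days (92 left).
March has 31 days (61 left).
April has 30 days (31 left).
31 days into May → 31 May 2039.

31 May 2039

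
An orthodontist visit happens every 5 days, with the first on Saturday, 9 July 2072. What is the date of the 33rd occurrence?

The 33rd occurrence is 32 intervals after the first: 32 × 5 = 160 days after 9 July 2072.
July has 31 days — 22 days to the end of July leaves 138.
August has 31 days (107 left).
September has 30 days (77 left).
October has 31 days (46 left).
November has 30 days (16 left).
16 days into December → 16 December 2072.

16 December 2072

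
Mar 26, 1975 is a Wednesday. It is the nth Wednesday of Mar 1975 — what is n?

Day 26 falls in week ⌈26/7⌉ of the month.
Days 1–7 hold the 1st Wednesday, 8–14 the 2nd, 15–21 the 3rd, 22–28 the 4th, 29–31 the 5th.
26 is in the range for the 4th.

4th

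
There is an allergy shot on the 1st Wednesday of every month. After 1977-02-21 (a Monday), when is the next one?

1977-03-02

February 1977 starts on a Tuesday, so its 1st Wednesday is 1977-02-02 (1 day in).
That is not after 1977-02-21, so look at March 1977.
March 1977 starts on a Tuesday, so its 1st Wednesday is 1977-03-02 (1 day in).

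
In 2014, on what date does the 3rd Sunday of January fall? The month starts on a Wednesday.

January 2014 begins on a Wednesday, so the first Sunday is January 5 (4 days later).
The 3rd Sunday is 2 weeks later: 5 + 14 = 19.

19 January 2014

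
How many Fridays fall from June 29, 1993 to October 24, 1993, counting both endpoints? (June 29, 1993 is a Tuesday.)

17

June 29, 1993 is a Tuesday; the first Friday on or after it is July 2, 1993 (3 days later).
From July 2, 1993 to October 24, 1993: 29 + 31 + 30 + 24 = 114 days (rest of July, August, September, October).
114 ÷ 7 = 16 full weeks with remainder 2, so 16 more Fridays after the first → 17.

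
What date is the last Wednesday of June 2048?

The first Wednesday of June 2048 is June 3.
June 2048 has 30 days. Adding weeks: 3, 10, 17, 24 — the last one ≤ 30 is the 24th.

24 June 2048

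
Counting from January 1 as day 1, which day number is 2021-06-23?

Days in months before June: 31 + 28 + 31 + 30 + 31 = 151.
Plus 23 days into June → day 174.

174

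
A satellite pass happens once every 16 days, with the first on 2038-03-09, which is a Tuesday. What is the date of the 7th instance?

The 7th occurrence is 6 intervals after the first: 6 × 16 = 96 days after 2038-03-09.
March has 31 days — 22 days to the end of March leaves 74.
April has 30 days (44 left).
May has 31 days (13 left).
13 days into June → 2038-06-13.

2038-06-13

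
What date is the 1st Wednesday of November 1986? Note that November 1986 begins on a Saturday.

1986-11-05

November 1986 begins on a Saturday, so the first Wednesday is November 5 (4 days later).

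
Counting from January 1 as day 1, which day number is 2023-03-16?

75

Days in months before March: 31 + 28 = 59.
Plus 16 days into March → day 75.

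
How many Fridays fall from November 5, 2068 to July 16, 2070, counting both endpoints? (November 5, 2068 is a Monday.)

88

November 5, 2068 is a Monday; the first Friday on or after it is November 9, 2068 (4 days later).
From November 9, 2068 to July 16, 2070: 52 + 365 + 197 = 614 days (rest of 2068, 2069, to July 16, 2070 in 2070).
614 ÷ 7 = 87 full weeks with remainder 5, so 87 more Fridays after the first → 88.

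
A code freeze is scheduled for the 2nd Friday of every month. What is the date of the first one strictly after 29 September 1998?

9 October 1998

September 1998 starts on a Tuesday; its first Friday is the 4th, so the 2nd Friday is the 11th — 11 September 1998.
That is not after 29 September 1998, so look at October 1998.
October 1998 starts on a Thursday; its first Friday is the 2nd, so the 2nd Friday is the 9th — 9 October 1998.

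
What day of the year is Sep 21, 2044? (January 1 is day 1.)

Days in months before Sep: 31 + 29 + 31 + 30 + 31 + 30 + 31 + 31 = 244.
Plus 21 days into Sep → day 265.

265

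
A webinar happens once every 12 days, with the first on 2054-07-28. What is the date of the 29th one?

2055-06-29

The 29th occurrence is 28 intervals after the first: 28 × 12 = 336 days after 2054-07-28.
July has 31 days — 3 days to the end of July leaves 333.
August has 31 days (302 left).
September has 30 days (272 left).
October has 31 days (241 left).
November has 30 days (211 left).
December has 31 days (180 left).
January has 31 days (149 left).
February has 28 days (121 left).
March has 31 days (90 left).
April has 30 days (60 left).
May has 31 days (29 left).
29 days into June → 2055-06-29.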